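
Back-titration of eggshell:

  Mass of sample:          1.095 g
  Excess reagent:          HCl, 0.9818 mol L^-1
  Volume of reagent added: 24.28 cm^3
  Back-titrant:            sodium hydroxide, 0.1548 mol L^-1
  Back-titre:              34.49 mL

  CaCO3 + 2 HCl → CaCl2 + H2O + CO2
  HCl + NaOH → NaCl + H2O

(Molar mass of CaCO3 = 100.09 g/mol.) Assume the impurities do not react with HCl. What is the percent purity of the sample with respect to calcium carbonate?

84.55 %

n(HCl) added = 0.02428 × 0.9818 = 0.02384 mol
n(NaOH) used in back-titration = 0.03449 × 0.1548 = 5.339 × 10^-3 mol
n(HCl) left over = 5.339 × 10^-3 mol (1:1 ratio)
n(HCl) consumed by analyte = 0.02384 − 5.339 × 10^-3 = 0.01850 mol
From the 1:2 ratio, n(CaCO3) = 1/2 × 0.01850 = 9.250 × 10^-3 mol
mass of CaCO3 = 9.250 × 10^-3 × 100.09 = 0.9258 g
% CaCO3 = 0.9258 / 1.095 × 100 = 84.55 %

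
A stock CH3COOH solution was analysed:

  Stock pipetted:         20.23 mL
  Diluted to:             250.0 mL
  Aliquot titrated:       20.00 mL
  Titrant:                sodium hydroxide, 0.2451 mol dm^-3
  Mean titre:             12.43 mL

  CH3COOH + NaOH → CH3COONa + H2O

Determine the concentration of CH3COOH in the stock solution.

1.882 mol/L

n(NaOH) = 0.01243 × 0.2451 = 3.047 × 10^-3 mol
n(CH3COOH) in the aliquot = 3.047 × 10^-3 mol (1:1 ratio)
[CH3COOH]_dilute = 3.047 × 10^-3 / 0.02000 = 0.1523 mol/L
Dilution factor = 250.0 / 20.23 = 12.36
[CH3COOH]_stock = 0.1523 × 12.36 = 1.882 mol/L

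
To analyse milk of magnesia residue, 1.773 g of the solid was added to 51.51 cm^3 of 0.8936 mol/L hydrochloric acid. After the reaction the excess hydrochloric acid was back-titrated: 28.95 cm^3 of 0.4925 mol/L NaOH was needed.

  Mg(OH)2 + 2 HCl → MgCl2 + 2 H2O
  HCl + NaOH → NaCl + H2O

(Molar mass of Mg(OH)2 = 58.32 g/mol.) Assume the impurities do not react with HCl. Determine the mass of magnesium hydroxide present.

0.9265 g

n(HCl) added = 0.05151 × 0.8936 = 0.04603 mol
n(NaOH) used in back-titration = 0.02895 × 0.4925 = 0.01426 mol
n(HCl) left over = 0.01426 mol (1:1 ratio)
n(HCl) consumed by analyte = 0.04603 − 0.01426 = 0.03177 mol
From the 1:2 ratio, n(Mg(OH)2) = 1/2 × 0.03177 = 0.01589 mol
mass of Mg(OH)2 = 0.01589 × 58.32 = 0.9265 g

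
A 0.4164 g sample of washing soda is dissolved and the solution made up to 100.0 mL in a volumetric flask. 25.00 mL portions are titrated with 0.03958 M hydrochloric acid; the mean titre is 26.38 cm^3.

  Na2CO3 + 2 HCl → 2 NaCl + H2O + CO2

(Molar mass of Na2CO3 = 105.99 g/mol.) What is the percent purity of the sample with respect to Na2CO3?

53.15 %

n(HCl) per titration = 0.02638 × 0.03958 = 1.044 × 10^-3 mol
From the 1:2 ratio, n(Na2CO3) in each aliquot = 1/2 × 1.044 × 10^-3 = 5.221 × 10^-4 mol
n(Na2CO3) in the whole flask = 5.221 × 10^-4 × 100.0/25.00 = 2.088 × 10^-3 mol
mass of Na2CO3 = 2.088 × 10^-3 × 105.99 = 0.2213 g
% Na2CO3 = 0.2213 / 0.4164 × 100 = 53.15 %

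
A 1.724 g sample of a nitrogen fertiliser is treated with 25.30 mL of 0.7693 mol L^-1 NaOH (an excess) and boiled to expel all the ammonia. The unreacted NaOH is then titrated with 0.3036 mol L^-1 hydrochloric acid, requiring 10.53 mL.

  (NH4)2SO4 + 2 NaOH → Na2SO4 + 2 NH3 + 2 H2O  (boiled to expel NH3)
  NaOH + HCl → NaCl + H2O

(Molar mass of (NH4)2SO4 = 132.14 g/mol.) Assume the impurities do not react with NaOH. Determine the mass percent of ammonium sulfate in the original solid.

n(NaOH) added = 0.02530 × 0.7693 = 0.01946 mol
n(HCl) used in back-titration = 0.01053 × 0.3036 = 3.197 × 10^-3 mol
n(NaOH) left over = 3.197 × 10^-3 mol (1:1 ratio)
n(NaOH) consumed by analyte = 0.01946 − 3.197 × 10^-3 = 0.01627 mol
From the 1:2 ratio, n((NH4)2SO4) = 1/2 × 0.01627 = 8.133 × 10^-3 mol
mass of (NH4)2SO4 = 8.133 × 10^-3 × 132.14 = 1.075 g
% (NH4)2SO4 = 1.075 / 1.724 × 100 = 62.34 %

62.34 %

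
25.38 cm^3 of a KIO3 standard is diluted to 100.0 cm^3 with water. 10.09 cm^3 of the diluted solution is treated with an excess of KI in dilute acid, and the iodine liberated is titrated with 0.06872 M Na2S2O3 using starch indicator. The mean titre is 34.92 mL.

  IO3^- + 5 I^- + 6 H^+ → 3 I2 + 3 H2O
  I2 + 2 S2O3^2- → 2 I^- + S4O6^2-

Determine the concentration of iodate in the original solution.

0.1562 M

n(S2O3^2-) = 0.03492 × 0.06872 = 2.400 × 10^-3 mol
n(I2) = n(S2O3^2-)/2 = 1.200 × 10^-3 mol
From the 1:3 ratio, n(IO3^-) in the aliquot = 1/3 × 1.200 × 10^-3 = 4.000 × 10^-4 mol
[IO3^-]_dilute = 4.000 × 10^-4 / 0.01009 = 0.03964 mol/L
[IO3^-]_original = 0.03964 × 100.0/25.38 = 0.1562 mol/L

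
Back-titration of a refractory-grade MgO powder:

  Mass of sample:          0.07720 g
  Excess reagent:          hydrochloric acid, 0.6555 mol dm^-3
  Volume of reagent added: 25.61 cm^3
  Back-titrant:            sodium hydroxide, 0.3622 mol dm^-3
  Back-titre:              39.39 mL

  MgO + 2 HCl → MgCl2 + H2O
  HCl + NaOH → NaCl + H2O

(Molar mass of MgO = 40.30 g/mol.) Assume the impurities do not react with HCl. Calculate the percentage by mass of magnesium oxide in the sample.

65.78 %

n(HCl) added = 0.02561 × 0.6555 = 0.01679 mol
n(NaOH) used in back-titration = 0.03939 × 0.3622 = 0.01427 mol
n(HCl) left over = 0.01427 mol (1:1 ratio)
n(HCl) consumed by analyte = 0.01679 − 0.01427 = 2.520 × 10^-3 mol
From the 1:2 ratio, n(MgO) = 1/2 × 2.520 × 10^-3 = 1.260 × 10^-3 mol
mass of MgO = 1.260 × 10^-3 × 40.30 = 0.05078 g
% MgO = 0.05078 / 0.07720 × 100 = 65.78 %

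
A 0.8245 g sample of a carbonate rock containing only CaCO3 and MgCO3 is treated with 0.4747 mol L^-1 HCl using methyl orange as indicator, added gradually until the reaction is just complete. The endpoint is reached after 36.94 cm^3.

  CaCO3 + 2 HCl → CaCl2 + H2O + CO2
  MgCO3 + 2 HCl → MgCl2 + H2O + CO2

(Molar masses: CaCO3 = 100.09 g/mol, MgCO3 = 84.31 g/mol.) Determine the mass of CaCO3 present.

n(HCl) = 0.03694 × 0.4747 = 0.01754 mol
Let x = n(CaCO3), y = n(MgCO3).
Titrant: 2x + 2y = 0.01754;  mass: 100.09x + 84.31y = 0.8245
Solving, x = 5.405 × 10^-3 mol, y = 3.362 × 10^-3 mol
mass of CaCO3 = 5.405 × 10^-3 × 100.09 = 0.5410 g

0.5410 g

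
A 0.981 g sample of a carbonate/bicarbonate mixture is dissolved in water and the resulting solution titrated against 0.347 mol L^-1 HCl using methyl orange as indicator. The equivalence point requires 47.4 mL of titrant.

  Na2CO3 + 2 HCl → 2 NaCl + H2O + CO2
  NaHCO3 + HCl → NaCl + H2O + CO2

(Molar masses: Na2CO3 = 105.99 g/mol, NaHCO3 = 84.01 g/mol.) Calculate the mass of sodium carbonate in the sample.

n(HCl) = 0.0474 × 0.347 = 0.0164 mol
Let x = n(Na2CO3), y = n(NaHCO3).
Titrant: 2x + 1y = 0.0164;  mass: 105.99x + 84.01y = 0.981
Solving, x = 6.46 × 10^-3 mol, y = 3.53 × 10^-3 mol
mass of Na2CO3 = 6.46 × 10^-3 × 105.99 = 0.685 g

0.685 g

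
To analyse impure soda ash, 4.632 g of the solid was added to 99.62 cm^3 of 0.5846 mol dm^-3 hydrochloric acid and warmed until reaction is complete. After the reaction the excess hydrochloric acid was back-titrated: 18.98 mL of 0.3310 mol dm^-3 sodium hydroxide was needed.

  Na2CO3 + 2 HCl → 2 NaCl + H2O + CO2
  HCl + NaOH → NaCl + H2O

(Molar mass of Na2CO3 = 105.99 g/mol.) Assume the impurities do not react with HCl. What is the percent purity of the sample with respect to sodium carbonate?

59.44 %

n(HCl) added = 0.09962 × 0.5846 = 0.05824 mol
n(NaOH) used in back-titration = 0.01898 × 0.3310 = 6.282 × 10^-3 mol
n(HCl) left over = 6.282 × 10^-3 mol (1:1 ratio)
n(HCl) consumed by analyte = 0.05824 − 6.282 × 10^-3 = 0.05196 mol
From the 1:2 ratio, n(Na2CO3) = 1/2 × 0.05196 = 0.02598 mol
mass of Na2CO3 = 0.02598 × 105.99 = 2.753 g
% Na2CO3 = 2.753 / 4.632 × 100 = 59.44 %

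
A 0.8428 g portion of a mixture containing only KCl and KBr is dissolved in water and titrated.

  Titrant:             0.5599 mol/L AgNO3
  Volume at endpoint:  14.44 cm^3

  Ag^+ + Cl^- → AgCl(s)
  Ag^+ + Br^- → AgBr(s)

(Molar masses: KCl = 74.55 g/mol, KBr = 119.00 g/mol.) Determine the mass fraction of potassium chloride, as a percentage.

n(AgNO3) = 0.01444 × 0.5599 = 8.085 × 10^-3 mol
Let x = n(KCl), y = n(KBr).
Titrant: 1x + 1y = 8.085 × 10^-3;  mass: 74.55x + 119.00y = 0.8428
Solving, x = 2.684 × 10^-3 mol, y = 5.401 × 10^-3 mol
mass of KCl = 2.684 × 10^-3 × 74.55 = 0.2001 g
% KCl = 0.2001 / 0.8428 × 100 = 23.74 %

23.74 %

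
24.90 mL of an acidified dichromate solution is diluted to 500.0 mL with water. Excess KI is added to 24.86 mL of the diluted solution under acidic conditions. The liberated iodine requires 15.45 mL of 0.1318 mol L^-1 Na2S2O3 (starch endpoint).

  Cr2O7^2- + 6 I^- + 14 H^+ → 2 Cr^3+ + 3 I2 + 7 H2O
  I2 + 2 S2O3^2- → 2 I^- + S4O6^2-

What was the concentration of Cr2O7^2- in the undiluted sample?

n(S2O3^2-) = 0.01545 × 0.1318 = 2.036 × 10^-3 mol
n(I2) = n(S2O3^2-)/2 = 1.018 × 10^-3 mol
From the 1:3 ratio, n(Cr2O7^2-) in the aliquot = 1/3 × 1.018 × 10^-3 = 3.394 × 10^-4 mol
[Cr2O7^2-]_dilute = 3.394 × 10^-4 / 0.02486 = 0.01365 mol/L
[Cr2O7^2-]_original = 0.01365 × 500.0/24.90 = 0.2741 mol/L

0.2741 mol/L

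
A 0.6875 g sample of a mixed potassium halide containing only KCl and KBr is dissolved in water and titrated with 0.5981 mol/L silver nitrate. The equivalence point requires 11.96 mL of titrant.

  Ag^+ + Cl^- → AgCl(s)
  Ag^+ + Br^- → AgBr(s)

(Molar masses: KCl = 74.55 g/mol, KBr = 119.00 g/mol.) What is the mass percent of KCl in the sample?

39.94 %

n(AgNO3) = 0.01196 × 0.5981 = 7.153 × 10^-3 mol
Let x = n(KCl), y = n(KBr).
Titrant: 1x + 1y = 7.153 × 10^-3;  mass: 74.55x + 119.00y = 0.6875
Solving, x = 3.684 × 10^-3 mol, y = 3.470 × 10^-3 mol
mass of KCl = 3.684 × 10^-3 × 74.55 = 0.2746 g
% KCl = 0.2746 / 0.6875 × 100 = 39.94 %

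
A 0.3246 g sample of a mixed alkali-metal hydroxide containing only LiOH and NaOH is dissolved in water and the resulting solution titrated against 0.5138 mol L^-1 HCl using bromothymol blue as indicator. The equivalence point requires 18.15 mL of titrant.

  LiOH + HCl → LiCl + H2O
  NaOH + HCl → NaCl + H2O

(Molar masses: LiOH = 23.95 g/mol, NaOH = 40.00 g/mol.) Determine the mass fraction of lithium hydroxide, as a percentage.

22.26 %

n(HCl) = 0.01815 × 0.5138 = 9.325 × 10^-3 mol
Let x = n(LiOH), y = n(NaOH).
Titrant: 1x + 1y = 9.325 × 10^-3;  mass: 23.95x + 40.00y = 0.3246
Solving, x = 3.017 × 10^-3 mol, y = 6.309 × 10^-3 mol
mass of LiOH = 3.017 × 10^-3 × 23.95 = 0.07225 g
% LiOH = 0.07225 / 0.3246 × 100 = 22.26 %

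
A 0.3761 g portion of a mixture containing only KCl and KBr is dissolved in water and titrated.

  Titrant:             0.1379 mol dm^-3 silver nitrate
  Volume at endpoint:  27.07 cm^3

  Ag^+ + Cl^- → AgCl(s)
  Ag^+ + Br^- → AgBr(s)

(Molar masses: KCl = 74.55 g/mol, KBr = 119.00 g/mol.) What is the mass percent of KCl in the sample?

30.38 %

n(AgNO3) = 0.02707 × 0.1379 = 3.733 × 10^-3 mol
Let x = n(KCl), y = n(KBr).
Titrant: 1x + 1y = 3.733 × 10^-3;  mass: 74.55x + 119.00y = 0.3761
Solving, x = 1.533 × 10^-3 mol, y = 2.200 × 10^-3 mol
mass of KCl = 1.533 × 10^-3 × 74.55 = 0.1143 g
% KCl = 0.1143 / 0.3761 × 100 = 30.38 %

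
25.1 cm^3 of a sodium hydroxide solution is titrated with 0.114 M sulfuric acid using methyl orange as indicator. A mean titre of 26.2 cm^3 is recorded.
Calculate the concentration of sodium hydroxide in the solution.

2 NaOH + H2SO4 → Na2SO4 + 2 H2O
n(H2SO4) = 0.0262 L × 0.114 mol/L = 2.99 × 10^-3 mol
From the 2:1 mole ratio, n(NaOH) = 2/1 × 2.99 × 10^-3 = 5.97 × 10^-3 mol
[NaOH] = 5.97 × 10^-3 mol / 0.0251 L = 0.238 mol/L

0.238 M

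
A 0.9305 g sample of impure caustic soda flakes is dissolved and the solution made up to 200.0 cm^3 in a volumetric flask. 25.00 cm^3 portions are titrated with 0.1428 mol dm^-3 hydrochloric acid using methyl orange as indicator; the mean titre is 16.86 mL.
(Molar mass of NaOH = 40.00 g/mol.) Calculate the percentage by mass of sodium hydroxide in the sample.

82.80 %

NaOH + HCl → NaCl + H2O
n(HCl) per titration = 0.01686 × 0.1428 = 2.408 × 10^-3 mol
n(NaOH) in each aliquot = 2.408 × 10^-3 mol (1:1 ratio)
n(NaOH) in the whole flask = 2.408 × 10^-3 × 200.0/25.00 = 0.01926 mol
mass of NaOH = 0.01926 × 40.00 = 0.7704 g
% NaOH = 0.7704 / 0.9305 × 100 = 82.80 %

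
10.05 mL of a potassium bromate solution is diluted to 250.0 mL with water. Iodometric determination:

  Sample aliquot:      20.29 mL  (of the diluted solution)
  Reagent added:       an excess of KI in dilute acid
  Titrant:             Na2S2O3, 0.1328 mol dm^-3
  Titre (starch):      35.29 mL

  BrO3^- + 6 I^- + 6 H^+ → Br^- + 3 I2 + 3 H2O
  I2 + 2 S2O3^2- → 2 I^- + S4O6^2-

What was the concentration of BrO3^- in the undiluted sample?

n(S2O3^2-) = 0.03529 × 0.1328 = 4.687 × 10^-3 mol
n(I2) = n(S2O3^2-)/2 = 2.343 × 10^-3 mol
From the 1:3 ratio, n(BrO3^-) in the aliquot = 1/3 × 2.343 × 10^-3 = 7.811 × 10^-4 mol
[BrO3^-]_dilute = 7.811 × 10^-4 / 0.02029 = 0.03850 mol/L
[BrO3^-]_original = 0.03850 × 250.0/10.05 = 0.9576 mol/L

0.9576 mol/L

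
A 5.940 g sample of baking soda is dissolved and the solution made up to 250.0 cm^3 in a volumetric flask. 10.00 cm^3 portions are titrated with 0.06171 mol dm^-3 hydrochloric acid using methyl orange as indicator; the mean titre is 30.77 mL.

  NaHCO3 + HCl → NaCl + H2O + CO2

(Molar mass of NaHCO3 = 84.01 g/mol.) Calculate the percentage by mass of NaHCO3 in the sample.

67.14 %

n(HCl) per titration = 0.03077 × 0.06171 = 1.899 × 10^-3 mol
n(NaHCO3) in each aliquot = 1.899 × 10^-3 mol (1:1 ratio)
n(NaHCO3) in the whole flask = 1.899 × 10^-3 × 250.0/10.00 = 0.04747 mol
mass of NaHCO3 = 0.04747 × 84.01 = 3.988 g
% NaHCO3 = 3.988 / 5.940 × 100 = 67.14 %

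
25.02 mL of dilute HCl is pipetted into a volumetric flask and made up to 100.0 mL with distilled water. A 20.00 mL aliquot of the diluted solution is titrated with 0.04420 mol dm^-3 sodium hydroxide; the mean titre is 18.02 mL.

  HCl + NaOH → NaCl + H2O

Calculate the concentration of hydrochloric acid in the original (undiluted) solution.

n(NaOH) = 0.01802 × 0.04420 = 7.965 × 10^-4 mol
n(HCl) in the aliquot = 7.965 × 10^-4 mol (1:1 ratio)
[HCl]_dilute = 7.965 × 10^-4 / 0.02000 = 0.03982 mol/L
Dilution factor = 100.0 / 25.02 = 3.997
[HCl]_stock = 0.03982 × 3.997 = 0.1592 mol/L

0.1592 mol/L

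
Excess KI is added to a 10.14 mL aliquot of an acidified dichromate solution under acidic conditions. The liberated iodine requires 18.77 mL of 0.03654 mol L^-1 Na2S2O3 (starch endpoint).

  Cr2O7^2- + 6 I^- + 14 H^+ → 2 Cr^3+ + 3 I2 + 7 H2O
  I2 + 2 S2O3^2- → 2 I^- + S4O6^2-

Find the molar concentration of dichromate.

n(S2O3^2-) = 0.01877 × 0.03654 = 6.859 × 10^-4 mol
n(I2) = n(S2O3^2-)/2 = 3.429 × 10^-4 mol
From the 1:3 ratio, n(Cr2O7^2-) in the aliquot = 1/3 × 3.429 × 10^-4 = 1.143 × 10^-4 mol
[Cr2O7^2-] = 1.143 × 10^-4 / 0.01014 = 0.01127 mol/L

0.01127 mol/L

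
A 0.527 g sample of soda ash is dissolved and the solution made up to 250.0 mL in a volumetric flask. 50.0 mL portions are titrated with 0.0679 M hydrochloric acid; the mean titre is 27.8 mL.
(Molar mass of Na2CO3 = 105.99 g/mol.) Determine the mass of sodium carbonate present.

Na2CO3 + 2 HCl → 2 NaCl + H2O + CO2
n(HCl) per titration = 0.0278 × 0.0679 = 1.89 × 10^-3 mol
From the 1:2 ratio, n(Na2CO3) in each aliquot = 1/2 × 1.89 × 10^-3 = 9.44 × 10^-4 mol
n(Na2CO3) in the whole flask = 9.44 × 10^-4 × 250.0/50.0 = 4.72 × 10^-3 mol
mass of Na2CO3 = 4.72 × 10^-3 × 105.99 = 0.500 g

0.500 g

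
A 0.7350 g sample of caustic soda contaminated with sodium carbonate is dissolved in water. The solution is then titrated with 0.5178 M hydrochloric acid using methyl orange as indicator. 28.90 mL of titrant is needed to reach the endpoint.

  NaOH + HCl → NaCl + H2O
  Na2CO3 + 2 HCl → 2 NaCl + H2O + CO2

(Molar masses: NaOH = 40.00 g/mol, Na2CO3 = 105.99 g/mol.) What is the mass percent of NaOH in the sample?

24.31 %

n(HCl) = 0.02890 × 0.5178 = 0.01496 mol
Let x = n(NaOH), y = n(Na2CO3).
Titrant: 1x + 2y = 0.01496;  mass: 40.00x + 105.99y = 0.7350
Solving, x = 4.466 × 10^-3 mol, y = 5.249 × 10^-3 mol
mass of NaOH = 4.466 × 10^-3 × 40.00 = 0.1787 g
% NaOH = 0.1787 / 0.7350 × 100 = 24.31 %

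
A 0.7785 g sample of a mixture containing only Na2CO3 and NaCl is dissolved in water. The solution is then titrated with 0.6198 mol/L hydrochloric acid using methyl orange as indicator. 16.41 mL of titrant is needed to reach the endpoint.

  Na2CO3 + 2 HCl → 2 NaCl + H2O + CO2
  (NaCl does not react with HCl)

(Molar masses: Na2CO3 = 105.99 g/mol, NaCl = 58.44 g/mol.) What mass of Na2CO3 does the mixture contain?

n(HCl) = 0.01641 × 0.6198 = 0.01017 mol
Let x = n(Na2CO3), y = n(NaCl).
Titrant: 2x = 0.01017;  mass: 105.99x + 58.44y = 0.7785
Solving, x = 5.085 × 10^-3 mol, y = 4.098 × 10^-3 mol
mass of Na2CO3 = 5.085 × 10^-3 × 105.99 = 0.5390 g

0.5390 g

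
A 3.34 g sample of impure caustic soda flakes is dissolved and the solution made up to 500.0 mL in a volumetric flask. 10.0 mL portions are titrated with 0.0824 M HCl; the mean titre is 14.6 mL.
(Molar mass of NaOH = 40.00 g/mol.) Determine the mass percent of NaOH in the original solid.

NaOH + HCl → NaCl + H2O
n(HCl) per titration = 0.0146 × 0.0824 = 1.20 × 10^-3 mol
n(NaOH) in each aliquot = 1.20 × 10^-3 mol (1:1 ratio)
n(NaOH) in the whole flask = 1.20 × 10^-3 × 500.0/10.0 = 0.0602 mol
mass of NaOH = 0.0602 × 40.00 = 2.41 g
% NaOH = 2.41 / 3.34 × 100 = 72.0 %

72.0 %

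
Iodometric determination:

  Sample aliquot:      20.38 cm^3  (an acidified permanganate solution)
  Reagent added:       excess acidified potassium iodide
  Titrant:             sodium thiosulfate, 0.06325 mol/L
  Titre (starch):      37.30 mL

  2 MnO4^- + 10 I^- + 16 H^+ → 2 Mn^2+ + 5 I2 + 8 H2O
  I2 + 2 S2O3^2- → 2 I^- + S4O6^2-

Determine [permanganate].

0.02315 mol/L

n(S2O3^2-) = 0.03730 × 0.06325 = 2.359 × 10^-3 mol
n(I2) = n(S2O3^2-)/2 = 1.180 × 10^-3 mol
From the 2:5 ratio, n(MnO4^-) in the aliquot = 2/5 × 1.180 × 10^-3 = 4.718 × 10^-4 mol
[MnO4^-] = 4.718 × 10^-4 / 0.02038 = 0.02315 mol/L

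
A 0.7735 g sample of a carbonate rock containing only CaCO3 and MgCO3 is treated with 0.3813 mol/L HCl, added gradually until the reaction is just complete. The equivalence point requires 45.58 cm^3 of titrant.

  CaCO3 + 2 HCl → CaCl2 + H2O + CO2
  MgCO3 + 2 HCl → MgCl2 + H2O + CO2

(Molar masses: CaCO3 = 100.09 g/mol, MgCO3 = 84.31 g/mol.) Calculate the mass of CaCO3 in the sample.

0.2592 g

n(HCl) = 0.04558 × 0.3813 = 0.01738 mol
Let x = n(CaCO3), y = n(MgCO3).
Titrant: 2x + 2y = 0.01738;  mass: 100.09x + 84.31y = 0.7735
Solving, x = 2.589 × 10^-3 mol, y = 6.100 × 10^-3 mol
mass of CaCO3 = 2.589 × 10^-3 × 100.09 = 0.2592 g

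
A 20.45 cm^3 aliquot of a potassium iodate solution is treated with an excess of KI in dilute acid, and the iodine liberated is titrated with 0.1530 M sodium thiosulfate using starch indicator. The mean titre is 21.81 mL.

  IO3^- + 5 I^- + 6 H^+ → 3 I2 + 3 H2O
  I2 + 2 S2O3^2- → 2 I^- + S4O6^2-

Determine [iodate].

0.02720 M

n(S2O3^2-) = 0.02181 × 0.1530 = 3.337 × 10^-3 mol
n(I2) = n(S2O3^2-)/2 = 1.668 × 10^-3 mol
From the 1:3 ratio, n(IO3^-) in the aliquot = 1/3 × 1.668 × 10^-3 = 5.562 × 10^-4 mol
[IO3^-] = 5.562 × 10^-4 / 0.02045 = 0.02720 mol/L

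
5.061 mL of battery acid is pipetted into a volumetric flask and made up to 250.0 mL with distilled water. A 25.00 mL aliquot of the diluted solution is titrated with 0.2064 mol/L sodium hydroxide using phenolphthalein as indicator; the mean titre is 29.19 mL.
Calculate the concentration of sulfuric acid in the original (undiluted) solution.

H2SO4 + 2 NaOH → Na2SO4 + 2 H2O
n(NaOH) = 0.02919 × 0.2064 = 6.025 × 10^-3 mol
From the 1:2 ratio, n(H2SO4) in the aliquot = 1/2 × 6.025 × 10^-3 = 3.012 × 10^-3 mol
[H2SO4]_dilute = 3.012 × 10^-3 / 0.02500 = 0.1205 mol/L
Dilution factor = 250.0 / 5.061 = 49.40
[H2SO4]_stock = 0.1205 × 49.40 = 5.952 mol/L

5.952 mol/L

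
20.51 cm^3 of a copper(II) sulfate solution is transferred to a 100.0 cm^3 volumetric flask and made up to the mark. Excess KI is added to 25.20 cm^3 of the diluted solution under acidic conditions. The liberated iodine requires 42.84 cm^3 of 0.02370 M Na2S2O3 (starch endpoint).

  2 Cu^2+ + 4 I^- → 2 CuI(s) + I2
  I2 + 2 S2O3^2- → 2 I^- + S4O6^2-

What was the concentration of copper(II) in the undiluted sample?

n(S2O3^2-) = 0.04284 × 0.02370 = 1.015 × 10^-3 mol
n(I2) = n(S2O3^2-)/2 = 5.077 × 10^-4 mol
From the 2:1 ratio, n(Cu2+) in the aliquot = 2/1 × 5.077 × 10^-4 = 1.015 × 10^-3 mol
[Cu2+]_dilute = 1.015 × 10^-3 / 0.02520 = 0.04029 mol/L
[Cu2+]_original = 0.04029 × 100.0/20.51 = 0.1964 mol/L

0.1964 M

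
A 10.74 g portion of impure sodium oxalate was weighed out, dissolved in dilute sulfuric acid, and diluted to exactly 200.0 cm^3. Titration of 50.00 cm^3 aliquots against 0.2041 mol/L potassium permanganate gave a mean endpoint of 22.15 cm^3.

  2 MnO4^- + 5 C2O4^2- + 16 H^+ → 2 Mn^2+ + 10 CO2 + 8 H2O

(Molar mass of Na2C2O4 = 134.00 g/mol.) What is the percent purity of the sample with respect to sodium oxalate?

n(KMnO4) per titration = 0.02215 × 0.2041 = 4.521 × 10^-3 mol
From the 5:2 ratio, n(Na2C2O4) in each aliquot = 5/2 × 4.521 × 10^-3 = 0.01130 mol
n(Na2C2O4) in the whole flask = 0.01130 × 200.0/50.00 = 0.04521 mol
mass of Na2C2O4 = 0.04521 × 134.00 = 6.058 g
% Na2C2O4 = 6.058 / 10.74 × 100 = 56.40 %

56.40 %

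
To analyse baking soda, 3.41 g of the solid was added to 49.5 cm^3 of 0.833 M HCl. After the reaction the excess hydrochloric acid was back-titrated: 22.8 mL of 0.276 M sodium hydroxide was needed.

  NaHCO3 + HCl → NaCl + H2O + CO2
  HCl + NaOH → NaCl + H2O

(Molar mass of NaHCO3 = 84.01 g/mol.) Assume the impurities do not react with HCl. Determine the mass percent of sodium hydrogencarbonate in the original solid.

n(HCl) added = 0.0495 × 0.833 = 0.0412 mol
n(NaOH) used in back-titration = 0.0228 × 0.276 = 6.29 × 10^-3 mol
n(HCl) left over = 6.29 × 10^-3 mol (1:1 ratio)
n(HCl) consumed by analyte = 0.0412 − 6.29 × 10^-3 = 0.0349 mol
n(NaHCO3) = 0.0349 mol (1:1 ratio)
mass of NaHCO3 = 0.0349 × 84.01 = 2.94 g
% NaHCO3 = 2.94 / 3.41 × 100 = 86.1 %

86.1 %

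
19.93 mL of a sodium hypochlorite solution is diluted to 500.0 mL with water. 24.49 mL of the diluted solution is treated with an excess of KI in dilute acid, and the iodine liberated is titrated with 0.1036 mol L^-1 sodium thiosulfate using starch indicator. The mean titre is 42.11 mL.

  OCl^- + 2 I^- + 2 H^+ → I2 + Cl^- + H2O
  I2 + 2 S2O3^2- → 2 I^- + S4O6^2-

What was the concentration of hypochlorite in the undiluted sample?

2.235 mol/L

n(S2O3^2-) = 0.04211 × 0.1036 = 4.363 × 10^-3 mol
n(I2) = n(S2O3^2-)/2 = 2.181 × 10^-3 mol
n(OCl^-) in the aliquot = 2.181 × 10^-3 mol (1:1 ratio)
[OCl^-]_dilute = 2.181 × 10^-3 / 0.02449 = 0.08907 mol/L
[OCl^-]_original = 0.08907 × 500.0/19.93 = 2.235 mol/L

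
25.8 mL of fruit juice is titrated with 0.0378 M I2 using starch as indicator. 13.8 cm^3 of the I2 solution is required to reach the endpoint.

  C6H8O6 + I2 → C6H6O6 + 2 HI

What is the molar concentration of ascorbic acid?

0.0202 M

n(I2) = 0.0138 L × 0.0378 mol/L = 5.22 × 10^-4 mol
n(C6H8O6) = 5.22 × 10^-4 mol (1:1 mole ratio)
[C6H8O6] = 5.22 × 10^-4 mol / 0.0258 L = 0.0202 mol/L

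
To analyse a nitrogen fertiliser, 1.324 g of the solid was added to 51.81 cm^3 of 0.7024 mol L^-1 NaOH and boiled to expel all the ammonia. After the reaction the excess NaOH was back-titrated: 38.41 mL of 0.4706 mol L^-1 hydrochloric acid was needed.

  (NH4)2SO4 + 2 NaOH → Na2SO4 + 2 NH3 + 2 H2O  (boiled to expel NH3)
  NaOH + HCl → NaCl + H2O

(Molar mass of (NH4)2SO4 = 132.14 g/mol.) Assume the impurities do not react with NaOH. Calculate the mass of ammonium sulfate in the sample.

n(NaOH) added = 0.05181 × 0.7024 = 0.03639 mol
n(HCl) used in back-titration = 0.03841 × 0.4706 = 0.01808 mol
n(NaOH) left over = 0.01808 mol (1:1 ratio)
n(NaOH) consumed by analyte = 0.03639 − 0.01808 = 0.01832 mol
From the 1:2 ratio, n((NH4)2SO4) = 1/2 × 0.01832 = 9.158 × 10^-3 mol
mass of (NH4)2SO4 = 9.158 × 10^-3 × 132.14 = 1.210 g

1.210 g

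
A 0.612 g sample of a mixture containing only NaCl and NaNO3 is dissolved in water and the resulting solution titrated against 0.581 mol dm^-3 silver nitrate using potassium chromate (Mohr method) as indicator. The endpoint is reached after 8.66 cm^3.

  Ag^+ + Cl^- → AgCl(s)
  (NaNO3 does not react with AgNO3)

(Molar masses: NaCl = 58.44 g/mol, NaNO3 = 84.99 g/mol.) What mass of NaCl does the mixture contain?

0.294 g

n(AgNO3) = 0.00866 × 0.581 = 5.03 × 10^-3 mol
Let x = n(NaCl), y = n(NaNO3).
Titrant: 1x = 5.03 × 10^-3;  mass: 58.44x + 84.99y = 0.612
Solving, x = 5.03 × 10^-3 mol, y = 3.74 × 10^-3 mol
mass of NaCl = 5.03 × 10^-3 × 58.44 = 0.294 g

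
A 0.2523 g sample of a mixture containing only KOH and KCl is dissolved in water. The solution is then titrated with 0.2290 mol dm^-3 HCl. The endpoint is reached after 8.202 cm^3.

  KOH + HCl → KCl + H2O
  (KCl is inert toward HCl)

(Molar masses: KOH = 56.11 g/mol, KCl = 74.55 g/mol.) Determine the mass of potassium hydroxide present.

n(HCl) = 0.008202 × 0.2290 = 1.878 × 10^-3 mol
Let x = n(KOH), y = n(KCl).
Titrant: 1x = 1.878 × 10^-3;  mass: 56.11x + 74.55y = 0.2523
Solving, x = 1.878 × 10^-3 mol, y = 1.971 × 10^-3 mol
mass of KOH = 1.878 × 10^-3 × 56.11 = 0.1054 g

0.1054 g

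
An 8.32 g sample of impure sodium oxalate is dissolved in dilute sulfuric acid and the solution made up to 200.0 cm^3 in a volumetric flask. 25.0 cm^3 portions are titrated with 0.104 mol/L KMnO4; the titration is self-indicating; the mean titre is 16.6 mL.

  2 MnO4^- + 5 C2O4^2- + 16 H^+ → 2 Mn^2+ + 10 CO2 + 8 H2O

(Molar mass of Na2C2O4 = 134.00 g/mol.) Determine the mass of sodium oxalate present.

4.63 g

n(KMnO4) per titration = 0.0166 × 0.104 = 1.73 × 10^-3 mol
From the 5:2 ratio, n(Na2C2O4) in each aliquot = 5/2 × 1.73 × 10^-3 = 4.32 × 10^-3 mol
n(Na2C2O4) in the whole flask = 4.32 × 10^-3 × 200.0/25.0 = 0.0345 mol
mass of Na2C2O4 = 0.0345 × 134.00 = 4.63 g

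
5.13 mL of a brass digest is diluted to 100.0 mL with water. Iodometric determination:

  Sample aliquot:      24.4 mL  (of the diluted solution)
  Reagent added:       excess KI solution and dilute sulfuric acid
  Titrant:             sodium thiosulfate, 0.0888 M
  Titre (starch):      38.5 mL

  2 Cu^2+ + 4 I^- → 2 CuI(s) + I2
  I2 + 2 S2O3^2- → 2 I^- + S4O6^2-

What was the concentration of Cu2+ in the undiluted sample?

n(S2O3^2-) = 0.0385 × 0.0888 = 3.42 × 10^-3 mol
n(I2) = n(S2O3^2-)/2 = 1.71 × 10^-3 mol
From the 2:1 ratio, n(Cu2+) in the aliquot = 2/1 × 1.71 × 10^-3 = 3.42 × 10^-3 mol
[Cu2+]_dilute = 3.42 × 10^-3 / 0.0244 = 0.140 mol/L
[Cu2+]_original = 0.140 × 100.0/5.13 = 2.73 mol/L

2.73 M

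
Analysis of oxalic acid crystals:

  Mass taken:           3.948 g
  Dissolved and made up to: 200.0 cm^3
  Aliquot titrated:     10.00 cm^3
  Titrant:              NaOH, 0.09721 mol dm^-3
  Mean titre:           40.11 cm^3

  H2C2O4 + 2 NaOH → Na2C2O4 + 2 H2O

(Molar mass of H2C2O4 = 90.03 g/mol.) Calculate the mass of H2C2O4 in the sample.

3.510 g

n(NaOH) per titration = 0.04011 × 0.09721 = 3.899 × 10^-3 mol
From the 1:2 ratio, n(H2C2O4) in each aliquot = 1/2 × 3.899 × 10^-3 = 1.950 × 10^-3 mol
n(H2C2O4) in the whole flask = 1.950 × 10^-3 × 200.0/10.00 = 0.03899 mol
mass of H2C2O4 = 0.03899 × 90.03 = 3.510 g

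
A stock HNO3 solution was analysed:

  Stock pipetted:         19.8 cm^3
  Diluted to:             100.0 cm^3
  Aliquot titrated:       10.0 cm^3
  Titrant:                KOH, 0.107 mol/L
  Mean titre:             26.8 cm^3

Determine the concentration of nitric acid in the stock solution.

1.45 mol/L

HNO3 + KOH → KNO3 + H2O
n(KOH) = 0.0268 × 0.107 = 2.87 × 10^-3 mol
n(HNO3) in the aliquot = 2.87 × 10^-3 mol (1:1 ratio)
[HNO3]_dilute = 2.87 × 10^-3 / 0.0100 = 0.287 mol/L
Dilution factor = 100.0 / 19.8 = 5.051
[HNO3]_stock = 0.287 × 5.051 = 1.45 mol/L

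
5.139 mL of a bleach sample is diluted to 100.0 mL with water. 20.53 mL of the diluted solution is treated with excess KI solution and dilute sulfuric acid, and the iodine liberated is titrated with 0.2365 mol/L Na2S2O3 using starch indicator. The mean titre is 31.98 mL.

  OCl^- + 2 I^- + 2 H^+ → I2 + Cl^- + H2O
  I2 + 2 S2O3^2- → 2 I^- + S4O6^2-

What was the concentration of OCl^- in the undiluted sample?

3.584 mol/L

n(S2O3^2-) = 0.03198 × 0.2365 = 7.563 × 10^-3 mol
n(I2) = n(S2O3^2-)/2 = 3.782 × 10^-3 mol
n(OCl^-) in the aliquot = 3.782 × 10^-3 mol (1:1 ratio)
[OCl^-]_dilute = 3.782 × 10^-3 / 0.02053 = 0.1842 mol/L
[OCl^-]_original = 0.1842 × 100.0/5.139 = 3.584 mol/L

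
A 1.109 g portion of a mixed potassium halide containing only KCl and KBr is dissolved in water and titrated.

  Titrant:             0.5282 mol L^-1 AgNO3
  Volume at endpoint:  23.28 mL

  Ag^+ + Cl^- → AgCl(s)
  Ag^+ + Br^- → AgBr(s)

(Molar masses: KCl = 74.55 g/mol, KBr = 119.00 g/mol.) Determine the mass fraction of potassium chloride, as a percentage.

n(AgNO3) = 0.02328 × 0.5282 = 0.01230 mol
Let x = n(KCl), y = n(KBr).
Titrant: 1x + 1y = 0.01230;  mass: 74.55x + 119.00y = 1.109
Solving, x = 7.970 × 10^-3 mol, y = 4.326 × 10^-3 mol
mass of KCl = 7.970 × 10^-3 × 74.55 = 0.5942 g
% KCl = 0.5942 / 1.109 × 100 = 53.58 %

53.58 %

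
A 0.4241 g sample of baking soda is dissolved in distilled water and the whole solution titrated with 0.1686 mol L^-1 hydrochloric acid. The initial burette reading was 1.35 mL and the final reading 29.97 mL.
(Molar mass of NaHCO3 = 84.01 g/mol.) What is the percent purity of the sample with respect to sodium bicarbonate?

95.59 %

NaHCO3 + HCl → NaCl + H2O + CO2
n(HCl) = 0.02862 L × 0.1686 mol/L = 4.825 × 10^-3 mol
n(NaHCO3) = 4.825 × 10^-3 mol (1:1 ratio)
mass of NaHCO3 = 4.825 × 10^-3 × 84.01 g/mol = 0.4054 g
% NaHCO3 = 0.4054 / 0.4241 × 100 = 95.59 %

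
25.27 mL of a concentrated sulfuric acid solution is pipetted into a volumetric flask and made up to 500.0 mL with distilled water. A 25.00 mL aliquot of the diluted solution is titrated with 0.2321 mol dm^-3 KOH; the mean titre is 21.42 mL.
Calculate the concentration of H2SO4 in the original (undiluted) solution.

H2SO4 + 2 KOH → K2SO4 + 2 H2O
n(KOH) = 0.02142 × 0.2321 = 4.972 × 10^-3 mol
From the 1:2 ratio, n(H2SO4) in the aliquot = 1/2 × 4.972 × 10^-3 = 2.486 × 10^-3 mol
[H2SO4]_dilute = 2.486 × 10^-3 / 0.02500 = 0.09943 mol/L
Dilution factor = 500.0 / 25.27 = 19.79
[H2SO4]_stock = 0.09943 × 19.79 = 1.967 mol/L

1.967 mol/L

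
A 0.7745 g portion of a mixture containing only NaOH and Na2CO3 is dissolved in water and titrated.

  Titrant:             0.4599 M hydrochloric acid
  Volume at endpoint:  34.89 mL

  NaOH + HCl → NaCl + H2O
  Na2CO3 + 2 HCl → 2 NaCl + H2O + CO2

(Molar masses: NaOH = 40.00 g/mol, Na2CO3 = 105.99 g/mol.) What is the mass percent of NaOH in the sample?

30.15 %

n(HCl) = 0.03489 × 0.4599 = 0.01605 mol
Let x = n(NaOH), y = n(Na2CO3).
Titrant: 1x + 2y = 0.01605;  mass: 40.00x + 105.99y = 0.7745
Solving, x = 5.837 × 10^-3 mol, y = 5.104 × 10^-3 mol
mass of NaOH = 5.837 × 10^-3 × 40.00 = 0.2335 g
% NaOH = 0.2335 / 0.7745 × 100 = 30.15 %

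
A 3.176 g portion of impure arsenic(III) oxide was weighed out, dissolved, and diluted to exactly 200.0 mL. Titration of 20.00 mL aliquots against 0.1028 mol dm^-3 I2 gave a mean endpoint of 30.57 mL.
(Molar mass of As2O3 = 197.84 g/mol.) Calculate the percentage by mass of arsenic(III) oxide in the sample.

97.88 %

As2O3 + 2 I2 + 2 H2O → As2O5 + 4 HI
n(I2) per titration = 0.03057 × 0.1028 = 3.143 × 10^-3 mol
From the 1:2 ratio, n(As2O3) in each aliquot = 1/2 × 3.143 × 10^-3 = 1.571 × 10^-3 mol
n(As2O3) in the whole flask = 1.571 × 10^-3 × 200.0/20.00 = 0.01571 mol
mass of As2O3 = 0.01571 × 197.84 = 3.109 g
% As2O3 = 3.109 / 3.176 × 100 = 97.88 %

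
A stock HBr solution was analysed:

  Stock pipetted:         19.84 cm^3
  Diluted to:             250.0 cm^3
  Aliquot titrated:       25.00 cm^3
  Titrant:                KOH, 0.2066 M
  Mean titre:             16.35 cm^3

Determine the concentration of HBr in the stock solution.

1.703 M

HBr + KOH → KBr + H2O
n(KOH) = 0.01635 × 0.2066 = 3.378 × 10^-3 mol
n(HBr) in the aliquot = 3.378 × 10^-3 mol (1:1 ratio)
[HBr]_dilute = 3.378 × 10^-3 / 0.02500 = 0.1351 mol/L
Dilution factor = 250.0 / 19.84 = 12.60
[HBr]_stock = 0.1351 × 12.60 = 1.703 mol/L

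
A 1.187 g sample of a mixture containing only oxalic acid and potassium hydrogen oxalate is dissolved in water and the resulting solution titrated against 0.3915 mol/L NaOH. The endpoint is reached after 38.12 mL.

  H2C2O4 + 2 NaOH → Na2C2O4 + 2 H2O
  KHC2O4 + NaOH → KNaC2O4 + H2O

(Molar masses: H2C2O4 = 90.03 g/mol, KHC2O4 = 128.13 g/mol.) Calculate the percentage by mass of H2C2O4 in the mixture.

n(NaOH) = 0.03812 × 0.3915 = 0.01492 mol
Let x = n(H2C2O4), y = n(KHC2O4).
Titrant: 2x + 1y = 0.01492;  mass: 90.03x + 128.13y = 1.187
Solving, x = 4.363 × 10^-3 mol, y = 6.199 × 10^-3 mol
mass of H2C2O4 = 4.363 × 10^-3 × 90.03 = 0.3928 g
% H2C2O4 = 0.3928 / 1.187 × 100 = 33.09 %

33.09 %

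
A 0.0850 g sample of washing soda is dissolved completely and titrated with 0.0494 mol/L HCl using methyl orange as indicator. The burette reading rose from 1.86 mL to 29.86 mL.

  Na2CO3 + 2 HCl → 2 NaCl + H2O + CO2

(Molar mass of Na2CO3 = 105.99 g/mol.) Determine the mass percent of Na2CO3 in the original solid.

86.2 %

n(HCl) = 0.0280 L × 0.0494 mol/L = 1.38 × 10^-3 mol
From the 1:2 ratio, n(Na2CO3) = 1/2 × 1.38 × 10^-3 = 6.92 × 10^-4 mol
mass of Na2CO3 = 6.92 × 10^-4 × 105.99 g/mol = 0.0733 g
% Na2CO3 = 0.0733 / 0.0850 × 100 = 86.2 %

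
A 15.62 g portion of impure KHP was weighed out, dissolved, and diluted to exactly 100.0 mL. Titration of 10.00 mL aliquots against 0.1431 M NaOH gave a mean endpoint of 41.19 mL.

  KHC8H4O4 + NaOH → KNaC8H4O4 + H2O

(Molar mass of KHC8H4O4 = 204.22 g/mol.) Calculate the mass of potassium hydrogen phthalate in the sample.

12.04 g

n(NaOH) per titration = 0.04119 × 0.1431 = 5.894 × 10^-3 mol
n(KHC8H4O4) in each aliquot = 5.894 × 10^-3 mol (1:1 ratio)
n(KHC8H4O4) in the whole flask = 5.894 × 10^-3 × 100.0/10.00 = 0.05894 mol
mass of KHC8H4O4 = 0.05894 × 204.22 = 12.04 g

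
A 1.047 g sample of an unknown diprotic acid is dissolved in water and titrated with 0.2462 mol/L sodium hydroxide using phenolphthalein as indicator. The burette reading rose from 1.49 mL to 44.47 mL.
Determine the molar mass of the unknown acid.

197.9 g/mol

n(NaOH) = 0.04298 L × 0.2462 mol/L = 0.01058 mol
From the 1:2 ratio, n(H2A) = 1/2 × 0.01058 = 5.291 × 10^-3 mol
M = m / n = 1.047 g / 5.291 × 10^-3 mol = 197.9 g/mol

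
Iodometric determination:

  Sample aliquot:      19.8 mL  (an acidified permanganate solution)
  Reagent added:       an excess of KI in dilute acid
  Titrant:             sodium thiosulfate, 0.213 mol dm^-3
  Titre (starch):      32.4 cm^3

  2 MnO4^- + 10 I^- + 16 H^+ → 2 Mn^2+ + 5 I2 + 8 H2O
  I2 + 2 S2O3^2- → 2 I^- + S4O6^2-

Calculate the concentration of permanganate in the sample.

n(S2O3^2-) = 0.0324 × 0.213 = 6.90 × 10^-3 mol
n(I2) = n(S2O3^2-)/2 = 3.45 × 10^-3 mol
From the 2:5 ratio, n(MnO4^-) in the aliquot = 2/5 × 3.45 × 10^-3 = 1.38 × 10^-3 mol
[MnO4^-] = 1.38 × 10^-3 / 0.0198 = 0.0697 mol/L

0.0697 mol/L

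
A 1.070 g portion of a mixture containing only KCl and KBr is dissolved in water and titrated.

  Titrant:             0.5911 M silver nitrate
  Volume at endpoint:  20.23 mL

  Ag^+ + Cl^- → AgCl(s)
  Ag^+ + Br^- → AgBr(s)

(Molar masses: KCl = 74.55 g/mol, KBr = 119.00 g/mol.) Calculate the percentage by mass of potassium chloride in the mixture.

n(AgNO3) = 0.02023 × 0.5911 = 0.01196 mol
Let x = n(KCl), y = n(KBr).
Titrant: 1x + 1y = 0.01196;  mass: 74.55x + 119.00y = 1.070
Solving, x = 7.941 × 10^-3 mol, y = 4.017 × 10^-3 mol
mass of KCl = 7.941 × 10^-3 × 74.55 = 0.5920 g
% KCl = 0.5920 / 1.070 × 100 = 55.33 %

55.33 %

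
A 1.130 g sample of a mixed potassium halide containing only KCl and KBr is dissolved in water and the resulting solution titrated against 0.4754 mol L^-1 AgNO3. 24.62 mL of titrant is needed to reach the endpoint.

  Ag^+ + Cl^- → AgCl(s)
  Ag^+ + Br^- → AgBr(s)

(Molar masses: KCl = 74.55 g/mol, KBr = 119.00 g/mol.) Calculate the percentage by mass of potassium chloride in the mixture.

n(AgNO3) = 0.02462 × 0.4754 = 0.01170 mol
Let x = n(KCl), y = n(KBr).
Titrant: 1x + 1y = 0.01170;  mass: 74.55x + 119.00y = 1.130
Solving, x = 5.913 × 10^-3 mol, y = 5.792 × 10^-3 mol
mass of KCl = 5.913 × 10^-3 × 74.55 = 0.4408 g
% KCl = 0.4408 / 1.130 × 100 = 39.01 %

39.01 %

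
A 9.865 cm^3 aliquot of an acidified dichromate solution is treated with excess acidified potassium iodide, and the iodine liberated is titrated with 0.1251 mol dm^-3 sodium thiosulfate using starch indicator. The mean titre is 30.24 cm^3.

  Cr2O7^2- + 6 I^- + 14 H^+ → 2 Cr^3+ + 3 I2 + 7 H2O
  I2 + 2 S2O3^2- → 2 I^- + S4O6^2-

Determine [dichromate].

n(S2O3^2-) = 0.03024 × 0.1251 = 3.783 × 10^-3 mol
n(I2) = n(S2O3^2-)/2 = 1.892 × 10^-3 mol
From the 1:3 ratio, n(Cr2O7^2-) in the aliquot = 1/3 × 1.892 × 10^-3 = 6.305 × 10^-4 mol
[Cr2O7^2-] = 6.305 × 10^-4 / 0.009865 = 0.06391 mol/L

0.06391 mol/L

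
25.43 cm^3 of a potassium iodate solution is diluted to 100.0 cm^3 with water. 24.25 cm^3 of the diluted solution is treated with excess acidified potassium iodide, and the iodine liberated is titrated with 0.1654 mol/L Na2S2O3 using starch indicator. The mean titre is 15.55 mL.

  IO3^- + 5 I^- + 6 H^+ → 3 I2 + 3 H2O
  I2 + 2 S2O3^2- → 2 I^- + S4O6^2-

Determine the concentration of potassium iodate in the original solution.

n(S2O3^2-) = 0.01555 × 0.1654 = 2.572 × 10^-3 mol
n(I2) = n(S2O3^2-)/2 = 1.286 × 10^-3 mol
From the 1:3 ratio, n(IO3^-) in the aliquot = 1/3 × 1.286 × 10^-3 = 4.287 × 10^-4 mol
[IO3^-]_dilute = 4.287 × 10^-4 / 0.02425 = 0.01768 mol/L
[IO3^-]_original = 0.01768 × 100.0/25.43 = 0.06951 mol/L

0.06951 mol/L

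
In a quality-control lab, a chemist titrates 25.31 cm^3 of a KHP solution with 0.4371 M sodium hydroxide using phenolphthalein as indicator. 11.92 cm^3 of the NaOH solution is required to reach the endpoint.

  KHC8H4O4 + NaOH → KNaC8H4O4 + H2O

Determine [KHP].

n(NaOH) = 0.01192 L × 0.4371 mol/L = 5.210 × 10^-3 mol
n(KHC8H4O4) = 5.210 × 10^-3 mol (1:1 mole ratio)
[KHC8H4O4] = 5.210 × 10^-3 mol / 0.02531 L = 0.2059 mol/L

0.2059 M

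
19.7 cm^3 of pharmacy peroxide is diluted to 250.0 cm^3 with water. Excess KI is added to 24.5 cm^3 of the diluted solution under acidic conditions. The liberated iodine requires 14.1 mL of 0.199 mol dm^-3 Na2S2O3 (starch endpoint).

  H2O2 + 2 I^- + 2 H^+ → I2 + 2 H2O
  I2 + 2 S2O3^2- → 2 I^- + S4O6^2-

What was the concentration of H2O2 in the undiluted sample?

n(S2O3^2-) = 0.0141 × 0.199 = 2.81 × 10^-3 mol
n(I2) = n(S2O3^2-)/2 = 1.40 × 10^-3 mol
n(H2O2) in the aliquot = 1.40 × 10^-3 mol (1:1 ratio)
[H2O2]_dilute = 1.40 × 10^-3 / 0.0245 = 0.0573 mol/L
[H2O2]_original = 0.0573 × 250.0/19.7 = 0.727 mol/L

0.727 mol/L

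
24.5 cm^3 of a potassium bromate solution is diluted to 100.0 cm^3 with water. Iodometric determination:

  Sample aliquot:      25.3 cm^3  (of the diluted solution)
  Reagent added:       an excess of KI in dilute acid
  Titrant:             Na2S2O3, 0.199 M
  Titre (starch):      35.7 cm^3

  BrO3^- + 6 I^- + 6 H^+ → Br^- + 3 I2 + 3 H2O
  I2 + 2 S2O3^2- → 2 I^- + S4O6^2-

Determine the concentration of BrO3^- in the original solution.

n(S2O3^2-) = 0.0357 × 0.199 = 7.10 × 10^-3 mol
n(I2) = n(S2O3^2-)/2 = 3.55 × 10^-3 mol
From the 1:3 ratio, n(BrO3^-) in the aliquot = 1/3 × 3.55 × 10^-3 = 1.18 × 10^-3 mol
[BrO3^-]_dilute = 1.18 × 10^-3 / 0.0253 = 0.0468 mol/L
[BrO3^-]_original = 0.0468 × 100.0/24.5 = 0.191 mol/L

0.191 M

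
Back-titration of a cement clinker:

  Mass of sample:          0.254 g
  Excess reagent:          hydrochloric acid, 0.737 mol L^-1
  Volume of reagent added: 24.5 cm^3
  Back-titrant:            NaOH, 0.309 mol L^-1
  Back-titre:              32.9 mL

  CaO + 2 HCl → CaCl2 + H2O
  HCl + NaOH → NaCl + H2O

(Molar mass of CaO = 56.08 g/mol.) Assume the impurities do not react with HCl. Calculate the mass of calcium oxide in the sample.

n(HCl) added = 0.0245 × 0.737 = 0.0181 mol
n(NaOH) used in back-titration = 0.0329 × 0.309 = 0.0102 mol
n(HCl) left over = 0.0102 mol (1:1 ratio)
n(HCl) consumed by analyte = 0.0181 − 0.0102 = 7.89 × 10^-3 mol
From the 1:2 ratio, n(CaO) = 1/2 × 7.89 × 10^-3 = 3.95 × 10^-3 mol
mass of CaO = 3.95 × 10^-3 × 56.08 = 0.221 g

0.221 g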